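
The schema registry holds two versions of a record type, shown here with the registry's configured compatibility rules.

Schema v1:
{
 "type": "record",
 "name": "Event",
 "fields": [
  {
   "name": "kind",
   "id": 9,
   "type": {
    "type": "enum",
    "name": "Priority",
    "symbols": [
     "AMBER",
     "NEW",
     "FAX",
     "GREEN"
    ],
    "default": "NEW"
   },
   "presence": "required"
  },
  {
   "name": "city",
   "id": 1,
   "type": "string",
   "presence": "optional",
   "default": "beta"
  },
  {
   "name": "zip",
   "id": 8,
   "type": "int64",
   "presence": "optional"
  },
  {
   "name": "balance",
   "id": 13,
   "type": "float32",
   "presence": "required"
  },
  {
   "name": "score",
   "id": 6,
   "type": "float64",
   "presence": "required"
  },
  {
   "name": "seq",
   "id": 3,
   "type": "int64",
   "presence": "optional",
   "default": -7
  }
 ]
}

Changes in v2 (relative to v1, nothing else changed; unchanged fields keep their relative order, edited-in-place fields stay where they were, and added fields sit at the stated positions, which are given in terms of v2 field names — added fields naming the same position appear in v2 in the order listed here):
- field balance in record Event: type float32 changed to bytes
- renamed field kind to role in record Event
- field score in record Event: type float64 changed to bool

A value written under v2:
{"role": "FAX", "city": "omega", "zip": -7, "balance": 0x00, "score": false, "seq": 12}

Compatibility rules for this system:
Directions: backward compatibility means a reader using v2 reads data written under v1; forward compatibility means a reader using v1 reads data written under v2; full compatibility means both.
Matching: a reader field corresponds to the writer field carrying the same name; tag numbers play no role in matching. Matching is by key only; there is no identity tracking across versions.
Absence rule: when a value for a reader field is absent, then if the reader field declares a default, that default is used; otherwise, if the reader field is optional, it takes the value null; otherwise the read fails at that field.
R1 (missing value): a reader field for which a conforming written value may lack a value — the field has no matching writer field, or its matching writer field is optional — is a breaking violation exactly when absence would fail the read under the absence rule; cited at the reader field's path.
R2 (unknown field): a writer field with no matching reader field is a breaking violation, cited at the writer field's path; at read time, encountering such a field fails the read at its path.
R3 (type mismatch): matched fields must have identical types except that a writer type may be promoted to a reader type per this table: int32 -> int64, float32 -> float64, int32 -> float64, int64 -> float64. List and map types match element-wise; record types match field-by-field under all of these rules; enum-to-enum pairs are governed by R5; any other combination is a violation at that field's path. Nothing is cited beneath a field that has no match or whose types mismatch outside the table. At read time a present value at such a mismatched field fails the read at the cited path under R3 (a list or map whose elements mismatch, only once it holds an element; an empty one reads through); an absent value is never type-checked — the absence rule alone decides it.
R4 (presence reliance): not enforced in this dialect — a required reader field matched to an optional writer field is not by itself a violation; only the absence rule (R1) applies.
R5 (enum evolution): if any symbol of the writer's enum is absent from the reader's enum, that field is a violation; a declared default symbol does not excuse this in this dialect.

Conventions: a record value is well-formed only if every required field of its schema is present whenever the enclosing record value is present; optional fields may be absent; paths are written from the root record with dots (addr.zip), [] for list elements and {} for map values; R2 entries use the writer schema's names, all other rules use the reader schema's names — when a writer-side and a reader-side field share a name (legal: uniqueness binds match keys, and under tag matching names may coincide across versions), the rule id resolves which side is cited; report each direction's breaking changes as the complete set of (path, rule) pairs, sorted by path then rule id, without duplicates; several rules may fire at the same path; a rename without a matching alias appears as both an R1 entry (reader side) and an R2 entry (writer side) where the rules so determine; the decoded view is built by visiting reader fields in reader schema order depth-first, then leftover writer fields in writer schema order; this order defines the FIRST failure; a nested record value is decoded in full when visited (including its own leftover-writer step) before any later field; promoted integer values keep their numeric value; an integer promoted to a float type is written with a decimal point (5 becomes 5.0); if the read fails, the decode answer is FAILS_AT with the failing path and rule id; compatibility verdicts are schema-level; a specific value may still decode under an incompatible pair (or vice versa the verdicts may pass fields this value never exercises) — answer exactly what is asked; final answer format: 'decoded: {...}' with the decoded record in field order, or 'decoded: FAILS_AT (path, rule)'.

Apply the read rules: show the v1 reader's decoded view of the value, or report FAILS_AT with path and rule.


each type pair in Event: writer, then reader
decode (reader v1):
  read fails at kind under R1 (no fill)
  => FAILS_AT (kind, R1)
ruling out the remaining Event differences:
  field balance in record Event: type float32 changed to bytes -> shifts the Event verdicts, not this decode
  field score in record Event: type float64 changed to bool -> shifts the Event verdicts, not this decode

decoded: FAILS_AT (kind, R1)


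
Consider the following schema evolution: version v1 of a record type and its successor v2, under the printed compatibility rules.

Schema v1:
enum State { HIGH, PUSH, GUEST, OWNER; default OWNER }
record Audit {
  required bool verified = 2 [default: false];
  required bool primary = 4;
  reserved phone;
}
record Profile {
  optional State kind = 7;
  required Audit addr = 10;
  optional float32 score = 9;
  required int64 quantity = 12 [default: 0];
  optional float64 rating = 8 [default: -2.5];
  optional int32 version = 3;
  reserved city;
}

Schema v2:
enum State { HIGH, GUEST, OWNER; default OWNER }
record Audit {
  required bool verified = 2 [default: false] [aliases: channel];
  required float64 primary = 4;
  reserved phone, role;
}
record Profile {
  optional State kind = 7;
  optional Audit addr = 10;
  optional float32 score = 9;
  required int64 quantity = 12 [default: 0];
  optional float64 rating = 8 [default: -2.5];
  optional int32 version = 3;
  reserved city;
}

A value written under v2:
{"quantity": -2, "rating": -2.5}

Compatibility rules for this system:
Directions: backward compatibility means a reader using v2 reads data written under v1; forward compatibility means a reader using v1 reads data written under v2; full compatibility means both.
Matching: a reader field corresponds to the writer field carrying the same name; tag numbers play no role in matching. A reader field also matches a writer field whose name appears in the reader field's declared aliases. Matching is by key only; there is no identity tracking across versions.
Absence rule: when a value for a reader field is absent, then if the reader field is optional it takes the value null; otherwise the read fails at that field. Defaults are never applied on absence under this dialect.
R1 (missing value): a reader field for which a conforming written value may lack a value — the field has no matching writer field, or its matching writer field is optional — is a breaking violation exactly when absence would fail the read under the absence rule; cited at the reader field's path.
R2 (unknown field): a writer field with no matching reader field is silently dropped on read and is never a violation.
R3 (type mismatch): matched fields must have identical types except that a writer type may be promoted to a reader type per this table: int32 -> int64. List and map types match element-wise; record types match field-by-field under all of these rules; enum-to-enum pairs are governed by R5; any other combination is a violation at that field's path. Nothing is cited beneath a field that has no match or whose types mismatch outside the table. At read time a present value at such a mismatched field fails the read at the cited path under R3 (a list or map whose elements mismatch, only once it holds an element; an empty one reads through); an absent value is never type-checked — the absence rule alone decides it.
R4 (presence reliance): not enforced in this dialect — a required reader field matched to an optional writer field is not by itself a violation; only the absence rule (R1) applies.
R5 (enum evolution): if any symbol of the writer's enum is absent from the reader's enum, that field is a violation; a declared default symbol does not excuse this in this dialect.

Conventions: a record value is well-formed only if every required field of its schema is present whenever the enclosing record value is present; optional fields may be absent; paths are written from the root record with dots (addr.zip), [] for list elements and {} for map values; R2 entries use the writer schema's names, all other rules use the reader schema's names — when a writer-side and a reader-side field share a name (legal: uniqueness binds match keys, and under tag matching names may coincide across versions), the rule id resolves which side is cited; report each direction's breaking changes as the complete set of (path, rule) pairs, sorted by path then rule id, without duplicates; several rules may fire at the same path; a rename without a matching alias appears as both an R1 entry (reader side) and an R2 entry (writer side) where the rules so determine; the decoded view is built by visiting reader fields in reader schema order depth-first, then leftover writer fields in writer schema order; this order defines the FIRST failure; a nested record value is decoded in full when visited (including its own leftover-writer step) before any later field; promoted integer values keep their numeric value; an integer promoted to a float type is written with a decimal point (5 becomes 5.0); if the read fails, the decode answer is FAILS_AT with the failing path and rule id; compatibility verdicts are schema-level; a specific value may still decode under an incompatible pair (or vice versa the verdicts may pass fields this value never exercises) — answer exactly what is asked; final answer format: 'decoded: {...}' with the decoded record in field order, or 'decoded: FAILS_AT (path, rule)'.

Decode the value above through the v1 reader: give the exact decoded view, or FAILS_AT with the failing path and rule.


arrows below run writer -> reader for Profile
migrating the Profile value to v1:
  kind := null (absent, optional -> null)
  read fails at addr under R1 (no fill)
  => FAILS_AT (addr, R1)
remaining Profile differences; none change what is asked:
  field primary in record Audit: type bool changed to float64 -> shifts the Profile verdicts, not this decode
  enum State (field kind in record Profile): symbol PUSH removed -> shifts the Profile verdicts, not this decode

decoded: FAILS_AT (addr, R1)


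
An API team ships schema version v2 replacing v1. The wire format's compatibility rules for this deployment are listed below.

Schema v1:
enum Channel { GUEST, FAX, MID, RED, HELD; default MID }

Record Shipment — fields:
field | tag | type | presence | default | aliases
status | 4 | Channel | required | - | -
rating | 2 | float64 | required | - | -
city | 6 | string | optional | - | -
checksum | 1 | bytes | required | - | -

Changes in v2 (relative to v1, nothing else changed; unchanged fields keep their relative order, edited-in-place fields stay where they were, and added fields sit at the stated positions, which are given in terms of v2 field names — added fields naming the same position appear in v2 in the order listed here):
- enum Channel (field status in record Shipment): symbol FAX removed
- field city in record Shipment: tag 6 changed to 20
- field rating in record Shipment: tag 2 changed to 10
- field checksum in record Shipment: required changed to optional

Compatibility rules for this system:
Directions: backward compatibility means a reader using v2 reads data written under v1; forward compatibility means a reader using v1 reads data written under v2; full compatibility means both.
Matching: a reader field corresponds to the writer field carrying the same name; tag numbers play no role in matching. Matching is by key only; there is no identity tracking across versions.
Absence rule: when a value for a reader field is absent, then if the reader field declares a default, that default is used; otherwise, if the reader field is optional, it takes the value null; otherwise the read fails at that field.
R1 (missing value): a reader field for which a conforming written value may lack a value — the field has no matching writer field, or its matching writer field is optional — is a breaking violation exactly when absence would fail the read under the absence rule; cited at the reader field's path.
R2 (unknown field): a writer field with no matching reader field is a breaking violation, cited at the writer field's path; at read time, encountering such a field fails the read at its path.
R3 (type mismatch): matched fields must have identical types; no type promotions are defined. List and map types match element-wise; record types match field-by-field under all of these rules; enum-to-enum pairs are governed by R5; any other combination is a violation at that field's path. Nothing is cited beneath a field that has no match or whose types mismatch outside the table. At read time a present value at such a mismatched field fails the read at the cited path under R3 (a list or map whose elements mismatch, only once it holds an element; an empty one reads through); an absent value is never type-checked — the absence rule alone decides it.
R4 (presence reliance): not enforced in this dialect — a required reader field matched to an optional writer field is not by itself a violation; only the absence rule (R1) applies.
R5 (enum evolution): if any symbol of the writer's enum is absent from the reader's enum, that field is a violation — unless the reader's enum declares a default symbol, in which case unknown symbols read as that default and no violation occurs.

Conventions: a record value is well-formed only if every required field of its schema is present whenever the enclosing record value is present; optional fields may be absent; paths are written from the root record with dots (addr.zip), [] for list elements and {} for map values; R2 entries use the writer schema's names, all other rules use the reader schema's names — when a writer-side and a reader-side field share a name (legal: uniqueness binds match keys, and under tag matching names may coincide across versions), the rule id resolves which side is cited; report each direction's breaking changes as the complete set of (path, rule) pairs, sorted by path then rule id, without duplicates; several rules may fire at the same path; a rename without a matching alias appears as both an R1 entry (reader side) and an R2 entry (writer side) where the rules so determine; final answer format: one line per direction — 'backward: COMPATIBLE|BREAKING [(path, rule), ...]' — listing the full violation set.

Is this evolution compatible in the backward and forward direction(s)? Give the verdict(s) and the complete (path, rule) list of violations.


backward: COMPATIBLE []; forward: BREAKING [(checksum, R1)]

in Shipment below, arrows point writer -> reader
backward for Shipment (reader v2, writer v1):
  status: Channel -> Channel, writer required; from status
  rating: float64 -> float64, writer required; from rating
  city: string -> string, writer optional; from city
  checksum: bytes -> bytes, writer required; from checksum
  nothing fires on Shipment: backward is COMPATIBLE
forward for Shipment (reader v1, writer v2):
  status: Channel -> Channel, writer required; from status
  rating: float64 -> float64, writer required; from rating
  city: string -> string, writer optional; from city
  checksum: bytes -> bytes, writer optional; from checksum
  rule R1 violated at checksum
  forward on Shipment therefore BREAKING (1)


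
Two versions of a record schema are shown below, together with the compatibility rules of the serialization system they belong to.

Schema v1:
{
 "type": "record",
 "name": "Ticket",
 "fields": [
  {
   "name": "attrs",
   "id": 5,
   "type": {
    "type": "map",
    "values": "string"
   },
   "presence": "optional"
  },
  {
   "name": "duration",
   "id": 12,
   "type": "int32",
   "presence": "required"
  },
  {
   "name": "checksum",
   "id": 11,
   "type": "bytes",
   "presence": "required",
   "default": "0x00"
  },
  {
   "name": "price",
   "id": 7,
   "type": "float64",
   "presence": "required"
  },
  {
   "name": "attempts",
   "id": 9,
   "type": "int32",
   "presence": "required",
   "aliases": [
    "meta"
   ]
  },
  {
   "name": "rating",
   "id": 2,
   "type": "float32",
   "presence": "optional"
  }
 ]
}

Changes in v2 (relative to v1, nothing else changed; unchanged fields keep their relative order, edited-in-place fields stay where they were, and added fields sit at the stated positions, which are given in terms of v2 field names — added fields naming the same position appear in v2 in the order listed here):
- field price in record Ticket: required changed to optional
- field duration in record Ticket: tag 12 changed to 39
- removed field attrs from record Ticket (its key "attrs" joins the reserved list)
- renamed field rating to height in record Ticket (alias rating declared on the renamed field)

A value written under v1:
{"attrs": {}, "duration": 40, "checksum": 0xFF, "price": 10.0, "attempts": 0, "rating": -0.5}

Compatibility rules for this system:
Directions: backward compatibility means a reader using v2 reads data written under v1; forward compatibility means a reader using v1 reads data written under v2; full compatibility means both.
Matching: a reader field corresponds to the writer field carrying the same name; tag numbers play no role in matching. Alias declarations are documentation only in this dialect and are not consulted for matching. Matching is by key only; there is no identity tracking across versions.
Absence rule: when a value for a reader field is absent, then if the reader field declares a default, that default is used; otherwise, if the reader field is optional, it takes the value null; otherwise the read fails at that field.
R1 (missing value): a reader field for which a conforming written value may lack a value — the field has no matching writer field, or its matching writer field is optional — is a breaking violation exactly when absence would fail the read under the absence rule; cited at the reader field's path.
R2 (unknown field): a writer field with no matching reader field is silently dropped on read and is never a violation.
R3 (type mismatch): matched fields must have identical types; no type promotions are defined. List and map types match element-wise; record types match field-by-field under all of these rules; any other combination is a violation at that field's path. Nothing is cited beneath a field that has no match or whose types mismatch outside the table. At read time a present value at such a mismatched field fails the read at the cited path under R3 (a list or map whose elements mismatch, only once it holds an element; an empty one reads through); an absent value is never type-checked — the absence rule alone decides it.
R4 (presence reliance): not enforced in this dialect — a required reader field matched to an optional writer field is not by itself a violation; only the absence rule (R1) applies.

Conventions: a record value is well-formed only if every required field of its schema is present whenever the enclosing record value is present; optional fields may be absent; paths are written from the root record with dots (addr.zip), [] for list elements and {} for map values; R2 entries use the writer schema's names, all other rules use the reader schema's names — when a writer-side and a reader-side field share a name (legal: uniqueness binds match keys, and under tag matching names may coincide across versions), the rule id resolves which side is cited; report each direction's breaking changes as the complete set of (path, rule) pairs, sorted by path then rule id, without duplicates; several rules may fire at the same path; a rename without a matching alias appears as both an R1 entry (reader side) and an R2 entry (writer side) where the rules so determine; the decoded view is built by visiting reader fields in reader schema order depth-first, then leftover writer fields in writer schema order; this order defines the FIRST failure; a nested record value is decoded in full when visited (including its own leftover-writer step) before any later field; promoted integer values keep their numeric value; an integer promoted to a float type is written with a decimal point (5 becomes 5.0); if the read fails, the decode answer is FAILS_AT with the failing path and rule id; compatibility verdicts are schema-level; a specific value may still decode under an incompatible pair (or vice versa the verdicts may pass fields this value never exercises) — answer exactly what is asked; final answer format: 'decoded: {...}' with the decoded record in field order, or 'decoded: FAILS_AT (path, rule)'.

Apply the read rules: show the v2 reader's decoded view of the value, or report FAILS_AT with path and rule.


the writer's type comes first in each Ticket pair
migrating the Ticket value to v2:
  duration := 40
  checksum := 0xFF
  price := 10.0
  attempts := 0
  height := null (not supplied -> null)
  writer attrs: unmatched, discarded
  writer rating: unmatched, discarded
  => decoded: {"duration": 40, "checksum": 0xFF, "price": 10.0, "attempts": 0, "height": null}
diffs on Ticket not affecting the asked answer:
  field price in record Ticket: required changed to optional -> changes Ticket's schema-level verdicts only — the decode of this value is the same
  field duration in record Ticket: tag 12 changed to 39 -> fires no rule on Ticket under this dialect and leaves the result unchanged

decoded: {"duration": 40, "checksum": 0xFF, "price": 10.0, "attempts": 0, "height": null}


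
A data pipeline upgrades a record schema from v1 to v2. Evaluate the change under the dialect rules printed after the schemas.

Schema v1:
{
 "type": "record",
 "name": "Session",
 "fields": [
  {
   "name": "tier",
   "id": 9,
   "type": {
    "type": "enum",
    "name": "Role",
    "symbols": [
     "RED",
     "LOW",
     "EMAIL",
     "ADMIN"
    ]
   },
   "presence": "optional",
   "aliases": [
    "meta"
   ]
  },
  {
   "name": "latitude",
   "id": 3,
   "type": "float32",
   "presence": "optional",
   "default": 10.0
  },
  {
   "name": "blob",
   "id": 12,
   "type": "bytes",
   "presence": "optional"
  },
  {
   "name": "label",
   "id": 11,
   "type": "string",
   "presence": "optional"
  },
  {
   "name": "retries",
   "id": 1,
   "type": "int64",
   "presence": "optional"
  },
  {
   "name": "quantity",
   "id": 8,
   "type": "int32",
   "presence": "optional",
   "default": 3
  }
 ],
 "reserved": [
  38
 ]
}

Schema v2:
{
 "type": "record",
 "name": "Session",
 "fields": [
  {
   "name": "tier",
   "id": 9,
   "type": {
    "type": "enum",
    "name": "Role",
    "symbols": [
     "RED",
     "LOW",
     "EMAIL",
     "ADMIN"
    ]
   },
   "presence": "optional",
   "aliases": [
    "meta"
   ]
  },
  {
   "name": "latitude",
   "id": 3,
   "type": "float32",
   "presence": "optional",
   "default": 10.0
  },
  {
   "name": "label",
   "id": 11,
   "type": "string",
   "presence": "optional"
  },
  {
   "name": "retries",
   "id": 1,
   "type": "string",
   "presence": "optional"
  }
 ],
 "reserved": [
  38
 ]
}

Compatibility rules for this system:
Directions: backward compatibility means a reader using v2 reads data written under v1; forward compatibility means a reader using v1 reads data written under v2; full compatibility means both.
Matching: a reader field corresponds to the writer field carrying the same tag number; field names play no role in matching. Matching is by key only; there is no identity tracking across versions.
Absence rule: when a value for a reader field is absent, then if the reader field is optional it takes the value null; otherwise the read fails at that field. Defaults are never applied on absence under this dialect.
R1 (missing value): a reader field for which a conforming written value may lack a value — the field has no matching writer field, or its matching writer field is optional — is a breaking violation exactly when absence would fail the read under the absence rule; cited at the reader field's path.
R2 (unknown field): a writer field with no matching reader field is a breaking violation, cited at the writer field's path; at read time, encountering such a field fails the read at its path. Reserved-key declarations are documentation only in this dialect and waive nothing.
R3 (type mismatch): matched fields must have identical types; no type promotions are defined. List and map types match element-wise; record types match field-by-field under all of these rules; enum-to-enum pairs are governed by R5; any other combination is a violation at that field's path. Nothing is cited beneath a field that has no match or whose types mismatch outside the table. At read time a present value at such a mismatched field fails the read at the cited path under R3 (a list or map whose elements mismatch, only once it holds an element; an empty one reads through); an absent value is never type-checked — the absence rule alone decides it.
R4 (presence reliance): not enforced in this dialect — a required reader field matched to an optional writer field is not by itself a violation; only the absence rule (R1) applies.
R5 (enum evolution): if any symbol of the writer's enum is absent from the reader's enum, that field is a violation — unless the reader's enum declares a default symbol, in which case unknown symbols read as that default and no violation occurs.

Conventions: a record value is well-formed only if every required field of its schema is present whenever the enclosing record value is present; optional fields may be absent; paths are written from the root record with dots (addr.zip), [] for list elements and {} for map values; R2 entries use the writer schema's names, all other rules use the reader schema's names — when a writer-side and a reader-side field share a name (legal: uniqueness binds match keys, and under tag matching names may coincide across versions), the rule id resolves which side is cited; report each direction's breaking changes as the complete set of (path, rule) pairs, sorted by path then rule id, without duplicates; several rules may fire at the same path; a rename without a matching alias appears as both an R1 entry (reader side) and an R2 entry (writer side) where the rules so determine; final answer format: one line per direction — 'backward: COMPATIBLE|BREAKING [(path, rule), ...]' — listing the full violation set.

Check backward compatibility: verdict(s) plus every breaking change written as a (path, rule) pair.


backward: BREAKING [(blob, R2), (quantity, R2), (retries, R3)]

in Session below, arrows point writer -> reader
backward pass over Session, reader schema v2, writer schema v1:
  tier: paired with writer tier (Role -> Role; writer optional)
  latitude: paired with writer latitude (float32 -> float32; writer optional)
  label: paired with writer label (string -> string; writer optional)
  retries: paired with writer retries (int64 -> string; writer optional)
  writer field blob has no reader counterpart
  writer field quantity has no reader counterpart
  rule R2 violated at blob
  rule R2 violated at quantity
  rule R3 violated at retries
  => backward: BREAKING (3)


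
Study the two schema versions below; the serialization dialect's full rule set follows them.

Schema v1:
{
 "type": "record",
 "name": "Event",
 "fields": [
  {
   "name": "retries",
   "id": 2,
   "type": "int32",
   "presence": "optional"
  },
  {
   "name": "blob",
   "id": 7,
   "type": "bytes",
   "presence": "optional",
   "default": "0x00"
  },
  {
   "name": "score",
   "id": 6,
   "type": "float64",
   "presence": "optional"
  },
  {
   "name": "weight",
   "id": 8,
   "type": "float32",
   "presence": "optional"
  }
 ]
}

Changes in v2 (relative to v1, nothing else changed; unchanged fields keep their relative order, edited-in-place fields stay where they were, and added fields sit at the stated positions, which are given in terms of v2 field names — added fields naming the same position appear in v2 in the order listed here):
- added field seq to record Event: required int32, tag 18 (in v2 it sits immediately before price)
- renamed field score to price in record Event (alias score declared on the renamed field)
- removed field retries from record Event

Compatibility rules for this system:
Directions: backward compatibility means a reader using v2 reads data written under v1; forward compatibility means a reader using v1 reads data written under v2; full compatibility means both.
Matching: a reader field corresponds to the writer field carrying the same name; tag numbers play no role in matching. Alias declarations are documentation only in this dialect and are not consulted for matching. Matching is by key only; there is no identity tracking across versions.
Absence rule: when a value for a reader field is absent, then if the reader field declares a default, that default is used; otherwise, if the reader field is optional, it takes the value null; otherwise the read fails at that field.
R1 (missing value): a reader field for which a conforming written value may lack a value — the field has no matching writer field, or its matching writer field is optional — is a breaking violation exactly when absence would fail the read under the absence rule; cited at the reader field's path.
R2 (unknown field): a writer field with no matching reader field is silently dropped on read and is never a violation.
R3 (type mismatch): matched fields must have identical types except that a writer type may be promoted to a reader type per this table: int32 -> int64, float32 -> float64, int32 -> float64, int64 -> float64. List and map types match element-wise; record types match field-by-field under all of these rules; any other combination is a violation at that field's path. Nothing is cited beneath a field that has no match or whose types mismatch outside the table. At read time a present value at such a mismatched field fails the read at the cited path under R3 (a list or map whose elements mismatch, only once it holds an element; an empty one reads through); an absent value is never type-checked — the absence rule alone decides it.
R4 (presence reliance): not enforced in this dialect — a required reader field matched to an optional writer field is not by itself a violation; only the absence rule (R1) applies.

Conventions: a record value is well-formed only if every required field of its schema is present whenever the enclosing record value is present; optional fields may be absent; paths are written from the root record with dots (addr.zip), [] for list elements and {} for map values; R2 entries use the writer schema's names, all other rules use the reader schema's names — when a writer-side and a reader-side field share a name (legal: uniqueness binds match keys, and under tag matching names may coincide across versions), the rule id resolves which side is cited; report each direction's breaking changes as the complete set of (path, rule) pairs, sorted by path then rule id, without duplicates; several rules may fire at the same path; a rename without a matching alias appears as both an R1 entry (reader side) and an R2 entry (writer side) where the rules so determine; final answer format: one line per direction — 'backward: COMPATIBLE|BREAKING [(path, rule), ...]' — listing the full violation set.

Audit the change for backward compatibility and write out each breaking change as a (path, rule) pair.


the writer's type comes first in each Event pair
backward analysis of Event with v2 as reader and v1 as writer:
  blob <- blob (bytes -> bytes, writer optional)
  seq has no writer counterpart
  price has no writer counterpart
  weight <- weight (float32 -> float32, writer optional)
  leftover writer field: retries
  leftover writer field: score
  violation R1 at seq
  => 1 violation(s): backward is BREAKING for Event
remaining Event differences; none change what is asked:
  renamed field score to price in record Event (alias score declared on the renamed field) -> fires no rule on Event, leaving the asked answer as it is
  removed field retries from record Event -> fires no rule on Event, leaving the asked answer as it is

backward: BREAKING [(seq, R1)]


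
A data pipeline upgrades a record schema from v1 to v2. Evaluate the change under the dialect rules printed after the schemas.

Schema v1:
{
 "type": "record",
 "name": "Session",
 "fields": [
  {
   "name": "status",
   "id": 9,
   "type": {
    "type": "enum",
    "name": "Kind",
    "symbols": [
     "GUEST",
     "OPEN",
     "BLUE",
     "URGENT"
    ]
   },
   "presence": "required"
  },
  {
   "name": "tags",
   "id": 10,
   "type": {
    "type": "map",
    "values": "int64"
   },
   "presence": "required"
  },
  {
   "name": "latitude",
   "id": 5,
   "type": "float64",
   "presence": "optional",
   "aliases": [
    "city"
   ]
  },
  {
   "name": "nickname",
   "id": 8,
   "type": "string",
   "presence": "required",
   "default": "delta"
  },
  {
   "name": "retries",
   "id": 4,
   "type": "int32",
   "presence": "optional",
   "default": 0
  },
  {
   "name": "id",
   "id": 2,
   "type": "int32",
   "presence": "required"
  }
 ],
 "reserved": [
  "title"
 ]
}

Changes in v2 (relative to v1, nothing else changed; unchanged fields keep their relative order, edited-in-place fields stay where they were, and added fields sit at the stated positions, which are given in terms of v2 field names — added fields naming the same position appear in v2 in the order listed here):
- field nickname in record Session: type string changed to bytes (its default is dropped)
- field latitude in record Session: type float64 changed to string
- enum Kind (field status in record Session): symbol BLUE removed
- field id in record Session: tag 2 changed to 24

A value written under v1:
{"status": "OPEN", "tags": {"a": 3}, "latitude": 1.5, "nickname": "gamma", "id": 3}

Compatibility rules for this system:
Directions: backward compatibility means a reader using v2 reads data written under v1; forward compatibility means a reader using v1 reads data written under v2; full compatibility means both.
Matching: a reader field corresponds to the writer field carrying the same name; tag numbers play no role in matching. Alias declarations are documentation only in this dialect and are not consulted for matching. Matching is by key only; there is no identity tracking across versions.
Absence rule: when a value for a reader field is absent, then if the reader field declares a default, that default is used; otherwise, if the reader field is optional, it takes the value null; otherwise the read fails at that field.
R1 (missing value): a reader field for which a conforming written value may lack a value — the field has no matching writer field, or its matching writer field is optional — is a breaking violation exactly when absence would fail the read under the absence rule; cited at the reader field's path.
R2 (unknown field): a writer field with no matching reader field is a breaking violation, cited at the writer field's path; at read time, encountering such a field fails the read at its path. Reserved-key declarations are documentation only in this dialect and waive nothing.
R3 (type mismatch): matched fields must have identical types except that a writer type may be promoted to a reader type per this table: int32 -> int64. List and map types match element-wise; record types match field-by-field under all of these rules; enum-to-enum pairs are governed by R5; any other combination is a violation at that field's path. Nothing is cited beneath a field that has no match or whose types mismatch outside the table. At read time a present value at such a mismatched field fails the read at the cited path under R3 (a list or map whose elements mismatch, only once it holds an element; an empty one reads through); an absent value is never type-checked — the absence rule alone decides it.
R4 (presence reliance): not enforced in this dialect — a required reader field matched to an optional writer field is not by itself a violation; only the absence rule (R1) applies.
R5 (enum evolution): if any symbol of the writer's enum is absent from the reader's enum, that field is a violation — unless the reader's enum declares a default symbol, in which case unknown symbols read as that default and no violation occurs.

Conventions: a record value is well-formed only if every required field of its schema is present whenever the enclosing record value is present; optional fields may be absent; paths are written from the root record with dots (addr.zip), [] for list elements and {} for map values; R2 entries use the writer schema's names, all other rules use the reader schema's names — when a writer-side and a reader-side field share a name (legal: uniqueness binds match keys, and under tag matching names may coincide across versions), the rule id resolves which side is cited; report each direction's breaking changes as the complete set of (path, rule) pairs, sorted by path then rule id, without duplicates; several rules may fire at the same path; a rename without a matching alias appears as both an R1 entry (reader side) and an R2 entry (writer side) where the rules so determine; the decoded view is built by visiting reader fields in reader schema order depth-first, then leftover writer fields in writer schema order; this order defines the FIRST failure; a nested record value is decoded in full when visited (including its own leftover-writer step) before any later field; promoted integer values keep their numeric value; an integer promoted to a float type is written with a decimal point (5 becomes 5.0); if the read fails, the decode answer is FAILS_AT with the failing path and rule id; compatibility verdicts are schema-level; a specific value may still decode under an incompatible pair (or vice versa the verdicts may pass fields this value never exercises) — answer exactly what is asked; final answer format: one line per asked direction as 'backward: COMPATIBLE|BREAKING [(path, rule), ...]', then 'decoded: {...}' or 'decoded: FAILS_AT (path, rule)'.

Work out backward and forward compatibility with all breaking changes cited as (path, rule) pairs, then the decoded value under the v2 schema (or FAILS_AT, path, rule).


arrows below run writer -> reader for Session
backward on Session — v2 reading data written by v1:
  status <- status (Kind -> Kind, writer required)
  tags <- tags (map<string, int64> -> map<string, int64>, writer required)
  latitude <- latitude (float64 -> string, writer optional)
  nickname <- nickname (string -> bytes, writer required)
  retries <- retries (int32 -> int32, writer optional)
  id <- id (int32 -> int32, writer required)
  breaking: (latitude, R3)
  breaking: (nickname, R3)
  breaking: (status, R5)
  => backward: BREAKING (3)
forward on Session — v1 reading data written by v2:
  status <- status (Kind -> Kind, writer required)
  tags <- tags (map<string, int64> -> map<string, int64>, writer required)
  latitude <- latitude (string -> float64, writer optional)
  nickname <- nickname (bytes -> string, writer required)
  retries <- retries (int32 -> int32, writer optional)
  id <- id (int32 -> int32, writer required)
  breaking: (latitude, R3)
  breaking: (nickname, R3)
  => forward: BREAKING (2)
decode (reader v2):
  status := "OPEN"
  tags := {"a": 3}
  read fails at latitude under R3
  => FAILS_AT (latitude, R3)

backward: BREAKING [(latitude, R3), (nickname, R3), (status, R5)]; forward: BREAKING [(latitude, R3), (nickname, R3)]; decoded: FAILS_AT (latitude, R3)
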